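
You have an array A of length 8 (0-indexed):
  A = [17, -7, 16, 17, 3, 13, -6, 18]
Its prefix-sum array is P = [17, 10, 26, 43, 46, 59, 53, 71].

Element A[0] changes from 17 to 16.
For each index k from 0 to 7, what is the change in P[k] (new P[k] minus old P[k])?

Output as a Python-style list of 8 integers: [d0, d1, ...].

Answer: [-1, -1, -1, -1, -1, -1, -1, -1]

Derivation:
Element change: A[0] 17 -> 16, delta = -1
For k < 0: P[k] unchanged, delta_P[k] = 0
For k >= 0: P[k] shifts by exactly -1
Delta array: [-1, -1, -1, -1, -1, -1, -1, -1]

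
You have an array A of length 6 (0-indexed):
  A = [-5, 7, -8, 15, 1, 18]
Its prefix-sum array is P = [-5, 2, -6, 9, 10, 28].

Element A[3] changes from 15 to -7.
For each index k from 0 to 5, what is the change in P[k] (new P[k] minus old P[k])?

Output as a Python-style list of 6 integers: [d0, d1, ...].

Answer: [0, 0, 0, -22, -22, -22]

Derivation:
Element change: A[3] 15 -> -7, delta = -22
For k < 3: P[k] unchanged, delta_P[k] = 0
For k >= 3: P[k] shifts by exactly -22
Delta array: [0, 0, 0, -22, -22, -22]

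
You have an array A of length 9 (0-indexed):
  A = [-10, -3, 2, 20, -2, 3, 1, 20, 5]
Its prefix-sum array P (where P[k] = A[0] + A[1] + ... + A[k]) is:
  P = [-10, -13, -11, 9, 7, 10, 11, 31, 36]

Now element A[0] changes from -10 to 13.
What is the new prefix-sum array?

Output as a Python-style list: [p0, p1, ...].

Answer: [13, 10, 12, 32, 30, 33, 34, 54, 59]

Derivation:
Change: A[0] -10 -> 13, delta = 23
P[k] for k < 0: unchanged (A[0] not included)
P[k] for k >= 0: shift by delta = 23
  P[0] = -10 + 23 = 13
  P[1] = -13 + 23 = 10
  P[2] = -11 + 23 = 12
  P[3] = 9 + 23 = 32
  P[4] = 7 + 23 = 30
  P[5] = 10 + 23 = 33
  P[6] = 11 + 23 = 34
  P[7] = 31 + 23 = 54
  P[8] = 36 + 23 = 59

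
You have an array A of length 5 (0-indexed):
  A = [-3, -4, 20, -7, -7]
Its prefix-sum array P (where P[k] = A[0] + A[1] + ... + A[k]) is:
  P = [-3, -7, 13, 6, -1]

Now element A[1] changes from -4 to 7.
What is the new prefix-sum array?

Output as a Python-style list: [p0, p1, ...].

Answer: [-3, 4, 24, 17, 10]

Derivation:
Change: A[1] -4 -> 7, delta = 11
P[k] for k < 1: unchanged (A[1] not included)
P[k] for k >= 1: shift by delta = 11
  P[0] = -3 + 0 = -3
  P[1] = -7 + 11 = 4
  P[2] = 13 + 11 = 24
  P[3] = 6 + 11 = 17
  P[4] = -1 + 11 = 10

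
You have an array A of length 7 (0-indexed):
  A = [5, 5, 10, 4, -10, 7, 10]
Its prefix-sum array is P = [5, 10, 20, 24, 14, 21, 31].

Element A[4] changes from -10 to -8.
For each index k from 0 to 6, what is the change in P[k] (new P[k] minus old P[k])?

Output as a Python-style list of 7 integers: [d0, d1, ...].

Answer: [0, 0, 0, 0, 2, 2, 2]

Derivation:
Element change: A[4] -10 -> -8, delta = 2
For k < 4: P[k] unchanged, delta_P[k] = 0
For k >= 4: P[k] shifts by exactly 2
Delta array: [0, 0, 0, 0, 2, 2, 2]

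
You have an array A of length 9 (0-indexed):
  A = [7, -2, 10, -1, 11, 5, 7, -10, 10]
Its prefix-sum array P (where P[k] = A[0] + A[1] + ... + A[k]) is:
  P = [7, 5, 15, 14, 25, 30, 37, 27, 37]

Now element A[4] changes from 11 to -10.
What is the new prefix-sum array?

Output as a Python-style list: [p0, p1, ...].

Answer: [7, 5, 15, 14, 4, 9, 16, 6, 16]

Derivation:
Change: A[4] 11 -> -10, delta = -21
P[k] for k < 4: unchanged (A[4] not included)
P[k] for k >= 4: shift by delta = -21
  P[0] = 7 + 0 = 7
  P[1] = 5 + 0 = 5
  P[2] = 15 + 0 = 15
  P[3] = 14 + 0 = 14
  P[4] = 25 + -21 = 4
  P[5] = 30 + -21 = 9
  P[6] = 37 + -21 = 16
  P[7] = 27 + -21 = 6
  P[8] = 37 + -21 = 16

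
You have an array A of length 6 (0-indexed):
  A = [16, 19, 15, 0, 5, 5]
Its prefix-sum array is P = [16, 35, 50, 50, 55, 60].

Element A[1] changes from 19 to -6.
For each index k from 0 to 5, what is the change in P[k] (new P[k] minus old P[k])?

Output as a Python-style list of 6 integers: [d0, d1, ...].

Answer: [0, -25, -25, -25, -25, -25]

Derivation:
Element change: A[1] 19 -> -6, delta = -25
For k < 1: P[k] unchanged, delta_P[k] = 0
For k >= 1: P[k] shifts by exactly -25
Delta array: [0, -25, -25, -25, -25, -25]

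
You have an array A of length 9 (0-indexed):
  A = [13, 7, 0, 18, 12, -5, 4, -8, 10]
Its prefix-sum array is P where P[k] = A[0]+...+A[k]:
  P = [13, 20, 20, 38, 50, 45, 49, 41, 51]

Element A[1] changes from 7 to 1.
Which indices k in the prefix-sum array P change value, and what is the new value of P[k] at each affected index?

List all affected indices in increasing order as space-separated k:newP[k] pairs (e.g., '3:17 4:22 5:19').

P[k] = A[0] + ... + A[k]
P[k] includes A[1] iff k >= 1
Affected indices: 1, 2, ..., 8; delta = -6
  P[1]: 20 + -6 = 14
  P[2]: 20 + -6 = 14
  P[3]: 38 + -6 = 32
  P[4]: 50 + -6 = 44
  P[5]: 45 + -6 = 39
  P[6]: 49 + -6 = 43
  P[7]: 41 + -6 = 35
  P[8]: 51 + -6 = 45

Answer: 1:14 2:14 3:32 4:44 5:39 6:43 7:35 8:45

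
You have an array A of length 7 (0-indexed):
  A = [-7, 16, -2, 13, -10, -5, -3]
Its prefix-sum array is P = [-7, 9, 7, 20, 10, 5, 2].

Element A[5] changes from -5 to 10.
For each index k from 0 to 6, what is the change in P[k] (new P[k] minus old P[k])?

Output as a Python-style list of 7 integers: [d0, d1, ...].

Element change: A[5] -5 -> 10, delta = 15
For k < 5: P[k] unchanged, delta_P[k] = 0
For k >= 5: P[k] shifts by exactly 15
Delta array: [0, 0, 0, 0, 0, 15, 15]

Answer: [0, 0, 0, 0, 0, 15, 15]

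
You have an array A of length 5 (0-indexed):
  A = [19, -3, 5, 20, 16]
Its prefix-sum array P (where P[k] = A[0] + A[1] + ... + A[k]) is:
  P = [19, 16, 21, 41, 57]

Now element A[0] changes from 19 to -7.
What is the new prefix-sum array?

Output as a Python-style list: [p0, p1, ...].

Answer: [-7, -10, -5, 15, 31]

Derivation:
Change: A[0] 19 -> -7, delta = -26
P[k] for k < 0: unchanged (A[0] not included)
P[k] for k >= 0: shift by delta = -26
  P[0] = 19 + -26 = -7
  P[1] = 16 + -26 = -10
  P[2] = 21 + -26 = -5
  P[3] = 41 + -26 = 15
  P[4] = 57 + -26 = 31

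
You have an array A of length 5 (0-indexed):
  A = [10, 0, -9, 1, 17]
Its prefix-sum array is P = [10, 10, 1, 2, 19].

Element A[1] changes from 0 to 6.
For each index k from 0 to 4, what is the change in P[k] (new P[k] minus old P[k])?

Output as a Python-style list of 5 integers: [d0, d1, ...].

Element change: A[1] 0 -> 6, delta = 6
For k < 1: P[k] unchanged, delta_P[k] = 0
For k >= 1: P[k] shifts by exactly 6
Delta array: [0, 6, 6, 6, 6]

Answer: [0, 6, 6, 6, 6]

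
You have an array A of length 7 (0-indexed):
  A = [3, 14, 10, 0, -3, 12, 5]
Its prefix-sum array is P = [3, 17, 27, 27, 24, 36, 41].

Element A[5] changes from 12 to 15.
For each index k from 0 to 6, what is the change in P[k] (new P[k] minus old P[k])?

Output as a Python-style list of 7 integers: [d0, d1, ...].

Element change: A[5] 12 -> 15, delta = 3
For k < 5: P[k] unchanged, delta_P[k] = 0
For k >= 5: P[k] shifts by exactly 3
Delta array: [0, 0, 0, 0, 0, 3, 3]

Answer: [0, 0, 0, 0, 0, 3, 3]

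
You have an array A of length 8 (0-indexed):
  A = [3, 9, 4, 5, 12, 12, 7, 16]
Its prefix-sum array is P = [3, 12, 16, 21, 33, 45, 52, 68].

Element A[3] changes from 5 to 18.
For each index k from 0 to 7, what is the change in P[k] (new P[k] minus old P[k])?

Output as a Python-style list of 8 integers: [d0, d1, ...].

Element change: A[3] 5 -> 18, delta = 13
For k < 3: P[k] unchanged, delta_P[k] = 0
For k >= 3: P[k] shifts by exactly 13
Delta array: [0, 0, 0, 13, 13, 13, 13, 13]

Answer: [0, 0, 0, 13, 13, 13, 13, 13]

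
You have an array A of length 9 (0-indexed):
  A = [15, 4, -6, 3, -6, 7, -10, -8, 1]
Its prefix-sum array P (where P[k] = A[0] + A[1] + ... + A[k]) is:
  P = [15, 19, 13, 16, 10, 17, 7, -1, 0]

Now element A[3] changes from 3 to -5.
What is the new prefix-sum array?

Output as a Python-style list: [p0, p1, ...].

Change: A[3] 3 -> -5, delta = -8
P[k] for k < 3: unchanged (A[3] not included)
P[k] for k >= 3: shift by delta = -8
  P[0] = 15 + 0 = 15
  P[1] = 19 + 0 = 19
  P[2] = 13 + 0 = 13
  P[3] = 16 + -8 = 8
  P[4] = 10 + -8 = 2
  P[5] = 17 + -8 = 9
  P[6] = 7 + -8 = -1
  P[7] = -1 + -8 = -9
  P[8] = 0 + -8 = -8

Answer: [15, 19, 13, 8, 2, 9, -1, -9, -8]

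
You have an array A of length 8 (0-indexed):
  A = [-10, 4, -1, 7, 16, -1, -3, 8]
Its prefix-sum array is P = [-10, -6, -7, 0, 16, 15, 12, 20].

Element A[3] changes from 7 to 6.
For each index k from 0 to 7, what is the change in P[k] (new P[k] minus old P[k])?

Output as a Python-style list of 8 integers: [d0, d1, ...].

Answer: [0, 0, 0, -1, -1, -1, -1, -1]

Derivation:
Element change: A[3] 7 -> 6, delta = -1
For k < 3: P[k] unchanged, delta_P[k] = 0
For k >= 3: P[k] shifts by exactly -1
Delta array: [0, 0, 0, -1, -1, -1, -1, -1]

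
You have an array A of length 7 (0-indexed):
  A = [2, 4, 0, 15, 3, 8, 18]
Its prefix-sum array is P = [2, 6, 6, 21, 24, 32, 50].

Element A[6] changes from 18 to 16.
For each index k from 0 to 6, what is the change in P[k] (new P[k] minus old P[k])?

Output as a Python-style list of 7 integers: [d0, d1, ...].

Answer: [0, 0, 0, 0, 0, 0, -2]

Derivation:
Element change: A[6] 18 -> 16, delta = -2
For k < 6: P[k] unchanged, delta_P[k] = 0
For k >= 6: P[k] shifts by exactly -2
Delta array: [0, 0, 0, 0, 0, 0, -2]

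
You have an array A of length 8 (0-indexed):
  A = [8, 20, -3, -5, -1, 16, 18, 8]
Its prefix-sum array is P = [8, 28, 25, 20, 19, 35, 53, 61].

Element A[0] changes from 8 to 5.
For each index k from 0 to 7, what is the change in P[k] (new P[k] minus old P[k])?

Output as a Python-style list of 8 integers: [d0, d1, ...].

Answer: [-3, -3, -3, -3, -3, -3, -3, -3]

Derivation:
Element change: A[0] 8 -> 5, delta = -3
For k < 0: P[k] unchanged, delta_P[k] = 0
For k >= 0: P[k] shifts by exactly -3
Delta array: [-3, -3, -3, -3, -3, -3, -3, -3]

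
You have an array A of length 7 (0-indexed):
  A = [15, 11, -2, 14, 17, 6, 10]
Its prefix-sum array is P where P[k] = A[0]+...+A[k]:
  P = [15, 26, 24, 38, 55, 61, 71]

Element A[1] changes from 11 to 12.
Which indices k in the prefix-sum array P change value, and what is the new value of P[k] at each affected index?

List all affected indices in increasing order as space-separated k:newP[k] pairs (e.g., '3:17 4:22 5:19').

P[k] = A[0] + ... + A[k]
P[k] includes A[1] iff k >= 1
Affected indices: 1, 2, ..., 6; delta = 1
  P[1]: 26 + 1 = 27
  P[2]: 24 + 1 = 25
  P[3]: 38 + 1 = 39
  P[4]: 55 + 1 = 56
  P[5]: 61 + 1 = 62
  P[6]: 71 + 1 = 72

Answer: 1:27 2:25 3:39 4:56 5:62 6:72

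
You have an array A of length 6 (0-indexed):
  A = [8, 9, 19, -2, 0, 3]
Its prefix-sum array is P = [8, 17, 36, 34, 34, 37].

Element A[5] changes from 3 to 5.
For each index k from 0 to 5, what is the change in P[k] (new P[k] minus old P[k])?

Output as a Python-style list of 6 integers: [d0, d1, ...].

Element change: A[5] 3 -> 5, delta = 2
For k < 5: P[k] unchanged, delta_P[k] = 0
For k >= 5: P[k] shifts by exactly 2
Delta array: [0, 0, 0, 0, 0, 2]

Answer: [0, 0, 0, 0, 0, 2]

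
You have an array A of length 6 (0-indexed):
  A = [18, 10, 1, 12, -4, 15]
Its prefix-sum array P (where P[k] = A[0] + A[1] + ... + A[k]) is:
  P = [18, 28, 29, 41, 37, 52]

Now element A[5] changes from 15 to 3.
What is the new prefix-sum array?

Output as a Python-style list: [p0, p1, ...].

Answer: [18, 28, 29, 41, 37, 40]

Derivation:
Change: A[5] 15 -> 3, delta = -12
P[k] for k < 5: unchanged (A[5] not included)
P[k] for k >= 5: shift by delta = -12
  P[0] = 18 + 0 = 18
  P[1] = 28 + 0 = 28
  P[2] = 29 + 0 = 29
  P[3] = 41 + 0 = 41
  P[4] = 37 + 0 = 37
  P[5] = 52 + -12 = 40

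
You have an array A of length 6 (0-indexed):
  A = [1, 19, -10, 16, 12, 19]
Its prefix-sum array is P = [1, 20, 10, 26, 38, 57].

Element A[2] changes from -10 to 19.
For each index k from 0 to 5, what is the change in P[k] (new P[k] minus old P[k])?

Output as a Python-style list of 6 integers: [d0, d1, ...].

Element change: A[2] -10 -> 19, delta = 29
For k < 2: P[k] unchanged, delta_P[k] = 0
For k >= 2: P[k] shifts by exactly 29
Delta array: [0, 0, 29, 29, 29, 29]

Answer: [0, 0, 29, 29, 29, 29]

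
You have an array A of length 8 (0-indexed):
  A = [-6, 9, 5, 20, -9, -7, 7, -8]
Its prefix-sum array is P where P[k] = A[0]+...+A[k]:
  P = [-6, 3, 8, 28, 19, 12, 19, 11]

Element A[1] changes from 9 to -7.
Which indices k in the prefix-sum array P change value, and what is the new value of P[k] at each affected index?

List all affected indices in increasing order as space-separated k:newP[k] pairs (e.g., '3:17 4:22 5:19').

P[k] = A[0] + ... + A[k]
P[k] includes A[1] iff k >= 1
Affected indices: 1, 2, ..., 7; delta = -16
  P[1]: 3 + -16 = -13
  P[2]: 8 + -16 = -8
  P[3]: 28 + -16 = 12
  P[4]: 19 + -16 = 3
  P[5]: 12 + -16 = -4
  P[6]: 19 + -16 = 3
  P[7]: 11 + -16 = -5

Answer: 1:-13 2:-8 3:12 4:3 5:-4 6:3 7:-5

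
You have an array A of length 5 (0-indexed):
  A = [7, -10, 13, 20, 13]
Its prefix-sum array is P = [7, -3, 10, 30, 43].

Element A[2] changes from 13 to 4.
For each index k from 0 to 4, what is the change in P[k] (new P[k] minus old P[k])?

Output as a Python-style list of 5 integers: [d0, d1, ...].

Element change: A[2] 13 -> 4, delta = -9
For k < 2: P[k] unchanged, delta_P[k] = 0
For k >= 2: P[k] shifts by exactly -9
Delta array: [0, 0, -9, -9, -9]

Answer: [0, 0, -9, -9, -9]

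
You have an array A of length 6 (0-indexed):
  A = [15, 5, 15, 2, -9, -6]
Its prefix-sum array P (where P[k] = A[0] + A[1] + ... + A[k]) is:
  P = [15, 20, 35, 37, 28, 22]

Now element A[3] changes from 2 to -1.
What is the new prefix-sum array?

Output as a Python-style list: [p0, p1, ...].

Change: A[3] 2 -> -1, delta = -3
P[k] for k < 3: unchanged (A[3] not included)
P[k] for k >= 3: shift by delta = -3
  P[0] = 15 + 0 = 15
  P[1] = 20 + 0 = 20
  P[2] = 35 + 0 = 35
  P[3] = 37 + -3 = 34
  P[4] = 28 + -3 = 25
  P[5] = 22 + -3 = 19

Answer: [15, 20, 35, 34, 25, 19]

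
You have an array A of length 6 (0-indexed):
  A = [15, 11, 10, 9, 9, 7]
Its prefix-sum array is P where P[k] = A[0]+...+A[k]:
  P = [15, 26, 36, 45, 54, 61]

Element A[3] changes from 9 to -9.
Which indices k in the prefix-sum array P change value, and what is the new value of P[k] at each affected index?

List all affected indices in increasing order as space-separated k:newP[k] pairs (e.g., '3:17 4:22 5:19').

P[k] = A[0] + ... + A[k]
P[k] includes A[3] iff k >= 3
Affected indices: 3, 4, ..., 5; delta = -18
  P[3]: 45 + -18 = 27
  P[4]: 54 + -18 = 36
  P[5]: 61 + -18 = 43

Answer: 3:27 4:36 5:43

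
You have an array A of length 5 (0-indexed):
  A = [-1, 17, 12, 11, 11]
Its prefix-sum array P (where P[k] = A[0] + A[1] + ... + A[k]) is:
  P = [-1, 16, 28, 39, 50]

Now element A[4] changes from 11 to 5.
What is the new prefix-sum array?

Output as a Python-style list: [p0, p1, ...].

Change: A[4] 11 -> 5, delta = -6
P[k] for k < 4: unchanged (A[4] not included)
P[k] for k >= 4: shift by delta = -6
  P[0] = -1 + 0 = -1
  P[1] = 16 + 0 = 16
  P[2] = 28 + 0 = 28
  P[3] = 39 + 0 = 39
  P[4] = 50 + -6 = 44

Answer: [-1, 16, 28, 39, 44]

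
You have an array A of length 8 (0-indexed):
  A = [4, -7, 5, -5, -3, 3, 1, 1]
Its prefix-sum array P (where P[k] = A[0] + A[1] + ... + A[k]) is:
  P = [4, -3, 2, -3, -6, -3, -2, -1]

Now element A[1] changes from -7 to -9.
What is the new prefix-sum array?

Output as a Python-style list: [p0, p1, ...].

Answer: [4, -5, 0, -5, -8, -5, -4, -3]

Derivation:
Change: A[1] -7 -> -9, delta = -2
P[k] for k < 1: unchanged (A[1] not included)
P[k] for k >= 1: shift by delta = -2
  P[0] = 4 + 0 = 4
  P[1] = -3 + -2 = -5
  P[2] = 2 + -2 = 0
  P[3] = -3 + -2 = -5
  P[4] = -6 + -2 = -8
  P[5] = -3 + -2 = -5
  P[6] = -2 + -2 = -4
  P[7] = -1 + -2 = -3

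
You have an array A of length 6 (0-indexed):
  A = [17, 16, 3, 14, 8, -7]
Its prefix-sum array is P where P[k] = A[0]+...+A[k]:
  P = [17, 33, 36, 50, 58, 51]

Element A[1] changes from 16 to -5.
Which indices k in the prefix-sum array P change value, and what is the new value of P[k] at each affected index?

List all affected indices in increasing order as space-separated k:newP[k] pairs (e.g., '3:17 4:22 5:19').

P[k] = A[0] + ... + A[k]
P[k] includes A[1] iff k >= 1
Affected indices: 1, 2, ..., 5; delta = -21
  P[1]: 33 + -21 = 12
  P[2]: 36 + -21 = 15
  P[3]: 50 + -21 = 29
  P[4]: 58 + -21 = 37
  P[5]: 51 + -21 = 30

Answer: 1:12 2:15 3:29 4:37 5:30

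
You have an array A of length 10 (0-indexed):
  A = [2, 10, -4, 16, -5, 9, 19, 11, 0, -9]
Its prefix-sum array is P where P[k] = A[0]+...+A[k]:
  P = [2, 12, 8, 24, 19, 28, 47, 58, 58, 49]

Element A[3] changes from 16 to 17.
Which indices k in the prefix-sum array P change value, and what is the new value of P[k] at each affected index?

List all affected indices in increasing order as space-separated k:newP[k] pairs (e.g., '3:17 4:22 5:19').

Answer: 3:25 4:20 5:29 6:48 7:59 8:59 9:50

Derivation:
P[k] = A[0] + ... + A[k]
P[k] includes A[3] iff k >= 3
Affected indices: 3, 4, ..., 9; delta = 1
  P[3]: 24 + 1 = 25
  P[4]: 19 + 1 = 20
  P[5]: 28 + 1 = 29
  P[6]: 47 + 1 = 48
  P[7]: 58 + 1 = 59
  P[8]: 58 + 1 = 59
  P[9]: 49 + 1 = 50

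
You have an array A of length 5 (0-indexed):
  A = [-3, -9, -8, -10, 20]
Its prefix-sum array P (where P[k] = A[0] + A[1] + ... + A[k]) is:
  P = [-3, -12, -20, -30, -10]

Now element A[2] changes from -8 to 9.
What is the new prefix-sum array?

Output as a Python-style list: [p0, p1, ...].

Answer: [-3, -12, -3, -13, 7]

Derivation:
Change: A[2] -8 -> 9, delta = 17
P[k] for k < 2: unchanged (A[2] not included)
P[k] for k >= 2: shift by delta = 17
  P[0] = -3 + 0 = -3
  P[1] = -12 + 0 = -12
  P[2] = -20 + 17 = -3
  P[3] = -30 + 17 = -13
  P[4] = -10 + 17 = 7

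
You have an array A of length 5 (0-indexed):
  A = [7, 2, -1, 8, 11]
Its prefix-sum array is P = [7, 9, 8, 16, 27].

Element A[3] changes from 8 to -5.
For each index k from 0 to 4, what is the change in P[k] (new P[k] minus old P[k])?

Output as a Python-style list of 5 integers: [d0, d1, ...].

Answer: [0, 0, 0, -13, -13]

Derivation:
Element change: A[3] 8 -> -5, delta = -13
For k < 3: P[k] unchanged, delta_P[k] = 0
For k >= 3: P[k] shifts by exactly -13
Delta array: [0, 0, 0, -13, -13]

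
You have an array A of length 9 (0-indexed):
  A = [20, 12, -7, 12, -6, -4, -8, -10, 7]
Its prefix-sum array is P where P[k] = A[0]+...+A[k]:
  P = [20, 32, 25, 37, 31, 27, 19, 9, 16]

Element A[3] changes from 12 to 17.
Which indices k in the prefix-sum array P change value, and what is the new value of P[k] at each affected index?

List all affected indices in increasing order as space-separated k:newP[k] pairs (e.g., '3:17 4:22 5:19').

P[k] = A[0] + ... + A[k]
P[k] includes A[3] iff k >= 3
Affected indices: 3, 4, ..., 8; delta = 5
  P[3]: 37 + 5 = 42
  P[4]: 31 + 5 = 36
  P[5]: 27 + 5 = 32
  P[6]: 19 + 5 = 24
  P[7]: 9 + 5 = 14
  P[8]: 16 + 5 = 21

Answer: 3:42 4:36 5:32 6:24 7:14 8:21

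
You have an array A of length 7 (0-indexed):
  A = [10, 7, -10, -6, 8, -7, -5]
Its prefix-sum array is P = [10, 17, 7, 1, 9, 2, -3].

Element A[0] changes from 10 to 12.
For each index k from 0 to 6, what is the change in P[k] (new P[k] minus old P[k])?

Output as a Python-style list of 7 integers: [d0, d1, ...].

Element change: A[0] 10 -> 12, delta = 2
For k < 0: P[k] unchanged, delta_P[k] = 0
For k >= 0: P[k] shifts by exactly 2
Delta array: [2, 2, 2, 2, 2, 2, 2]

Answer: [2, 2, 2, 2, 2, 2, 2]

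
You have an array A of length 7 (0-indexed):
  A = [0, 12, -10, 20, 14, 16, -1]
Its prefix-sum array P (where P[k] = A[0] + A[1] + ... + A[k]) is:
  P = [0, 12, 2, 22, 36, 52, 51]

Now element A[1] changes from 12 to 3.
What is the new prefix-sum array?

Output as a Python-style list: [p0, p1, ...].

Answer: [0, 3, -7, 13, 27, 43, 42]

Derivation:
Change: A[1] 12 -> 3, delta = -9
P[k] for k < 1: unchanged (A[1] not included)
P[k] for k >= 1: shift by delta = -9
  P[0] = 0 + 0 = 0
  P[1] = 12 + -9 = 3
  P[2] = 2 + -9 = -7
  P[3] = 22 + -9 = 13
  P[4] = 36 + -9 = 27
  P[5] = 52 + -9 = 43
  P[6] = 51 + -9 = 42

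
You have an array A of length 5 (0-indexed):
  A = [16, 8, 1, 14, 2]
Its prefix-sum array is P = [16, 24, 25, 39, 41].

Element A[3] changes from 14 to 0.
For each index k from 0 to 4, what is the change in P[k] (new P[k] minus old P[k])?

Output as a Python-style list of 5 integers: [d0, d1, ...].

Element change: A[3] 14 -> 0, delta = -14
For k < 3: P[k] unchanged, delta_P[k] = 0
For k >= 3: P[k] shifts by exactly -14
Delta array: [0, 0, 0, -14, -14]

Answer: [0, 0, 0, -14, -14]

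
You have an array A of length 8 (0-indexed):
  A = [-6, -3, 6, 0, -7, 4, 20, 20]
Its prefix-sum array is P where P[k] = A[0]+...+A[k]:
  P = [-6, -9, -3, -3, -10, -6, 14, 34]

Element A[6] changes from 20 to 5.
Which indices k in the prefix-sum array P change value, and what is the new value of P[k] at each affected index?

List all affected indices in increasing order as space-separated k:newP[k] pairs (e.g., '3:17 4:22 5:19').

P[k] = A[0] + ... + A[k]
P[k] includes A[6] iff k >= 6
Affected indices: 6, 7, ..., 7; delta = -15
  P[6]: 14 + -15 = -1
  P[7]: 34 + -15 = 19

Answer: 6:-1 7:19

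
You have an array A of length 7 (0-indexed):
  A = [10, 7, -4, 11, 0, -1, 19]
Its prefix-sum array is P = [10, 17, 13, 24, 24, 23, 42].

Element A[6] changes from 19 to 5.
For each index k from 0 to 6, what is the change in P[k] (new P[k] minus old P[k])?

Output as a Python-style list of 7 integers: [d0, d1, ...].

Element change: A[6] 19 -> 5, delta = -14
For k < 6: P[k] unchanged, delta_P[k] = 0
For k >= 6: P[k] shifts by exactly -14
Delta array: [0, 0, 0, 0, 0, 0, -14]

Answer: [0, 0, 0, 0, 0, 0, -14]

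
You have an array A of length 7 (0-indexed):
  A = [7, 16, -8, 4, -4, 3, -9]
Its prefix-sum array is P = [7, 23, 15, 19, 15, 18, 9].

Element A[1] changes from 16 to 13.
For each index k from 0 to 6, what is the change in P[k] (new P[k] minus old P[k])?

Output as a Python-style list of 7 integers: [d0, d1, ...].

Answer: [0, -3, -3, -3, -3, -3, -3]

Derivation:
Element change: A[1] 16 -> 13, delta = -3
For k < 1: P[k] unchanged, delta_P[k] = 0
For k >= 1: P[k] shifts by exactly -3
Delta array: [0, -3, -3, -3, -3, -3, -3]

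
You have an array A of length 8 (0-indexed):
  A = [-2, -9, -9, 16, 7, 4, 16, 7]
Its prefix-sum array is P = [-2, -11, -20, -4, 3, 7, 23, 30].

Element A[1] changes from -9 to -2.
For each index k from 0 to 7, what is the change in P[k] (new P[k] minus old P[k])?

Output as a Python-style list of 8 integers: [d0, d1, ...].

Element change: A[1] -9 -> -2, delta = 7
For k < 1: P[k] unchanged, delta_P[k] = 0
For k >= 1: P[k] shifts by exactly 7
Delta array: [0, 7, 7, 7, 7, 7, 7, 7]

Answer: [0, 7, 7, 7, 7, 7, 7, 7]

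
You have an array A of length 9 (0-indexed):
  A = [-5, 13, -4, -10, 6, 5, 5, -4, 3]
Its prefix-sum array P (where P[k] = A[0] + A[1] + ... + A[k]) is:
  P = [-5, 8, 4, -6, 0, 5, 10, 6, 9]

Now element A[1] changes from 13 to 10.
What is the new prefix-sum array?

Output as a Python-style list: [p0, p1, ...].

Answer: [-5, 5, 1, -9, -3, 2, 7, 3, 6]

Derivation:
Change: A[1] 13 -> 10, delta = -3
P[k] for k < 1: unchanged (A[1] not included)
P[k] for k >= 1: shift by delta = -3
  P[0] = -5 + 0 = -5
  P[1] = 8 + -3 = 5
  P[2] = 4 + -3 = 1
  P[3] = -6 + -3 = -9
  P[4] = 0 + -3 = -3
  P[5] = 5 + -3 = 2
  P[6] = 10 + -3 = 7
  P[7] = 6 + -3 = 3
  P[8] = 9 + -3 = 6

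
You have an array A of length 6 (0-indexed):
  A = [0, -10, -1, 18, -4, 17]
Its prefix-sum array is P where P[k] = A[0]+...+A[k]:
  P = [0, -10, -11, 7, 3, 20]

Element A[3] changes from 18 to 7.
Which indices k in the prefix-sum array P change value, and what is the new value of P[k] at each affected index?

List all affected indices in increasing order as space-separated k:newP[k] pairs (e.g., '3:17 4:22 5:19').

Answer: 3:-4 4:-8 5:9

Derivation:
P[k] = A[0] + ... + A[k]
P[k] includes A[3] iff k >= 3
Affected indices: 3, 4, ..., 5; delta = -11
  P[3]: 7 + -11 = -4
  P[4]: 3 + -11 = -8
  P[5]: 20 + -11 = 9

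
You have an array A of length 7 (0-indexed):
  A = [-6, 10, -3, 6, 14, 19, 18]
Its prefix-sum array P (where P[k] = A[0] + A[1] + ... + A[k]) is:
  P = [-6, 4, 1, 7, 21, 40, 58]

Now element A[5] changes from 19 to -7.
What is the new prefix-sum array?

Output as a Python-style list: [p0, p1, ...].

Change: A[5] 19 -> -7, delta = -26
P[k] for k < 5: unchanged (A[5] not included)
P[k] for k >= 5: shift by delta = -26
  P[0] = -6 + 0 = -6
  P[1] = 4 + 0 = 4
  P[2] = 1 + 0 = 1
  P[3] = 7 + 0 = 7
  P[4] = 21 + 0 = 21
  P[5] = 40 + -26 = 14
  P[6] = 58 + -26 = 32

Answer: [-6, 4, 1, 7, 21, 14, 32]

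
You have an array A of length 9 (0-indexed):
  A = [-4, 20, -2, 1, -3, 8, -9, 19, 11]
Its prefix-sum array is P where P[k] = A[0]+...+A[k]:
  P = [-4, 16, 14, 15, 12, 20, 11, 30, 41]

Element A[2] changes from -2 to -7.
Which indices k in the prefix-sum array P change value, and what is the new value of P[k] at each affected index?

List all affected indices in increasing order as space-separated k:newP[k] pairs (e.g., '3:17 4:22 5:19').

Answer: 2:9 3:10 4:7 5:15 6:6 7:25 8:36

Derivation:
P[k] = A[0] + ... + A[k]
P[k] includes A[2] iff k >= 2
Affected indices: 2, 3, ..., 8; delta = -5
  P[2]: 14 + -5 = 9
  P[3]: 15 + -5 = 10
  P[4]: 12 + -5 = 7
  P[5]: 20 + -5 = 15
  P[6]: 11 + -5 = 6
  P[7]: 30 + -5 = 25
  P[8]: 41 + -5 = 36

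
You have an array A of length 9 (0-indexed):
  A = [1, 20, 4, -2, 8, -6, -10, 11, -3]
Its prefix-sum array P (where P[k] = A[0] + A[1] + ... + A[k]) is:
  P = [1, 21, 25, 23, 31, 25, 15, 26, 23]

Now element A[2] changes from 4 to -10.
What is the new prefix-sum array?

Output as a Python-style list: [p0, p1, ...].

Change: A[2] 4 -> -10, delta = -14
P[k] for k < 2: unchanged (A[2] not included)
P[k] for k >= 2: shift by delta = -14
  P[0] = 1 + 0 = 1
  P[1] = 21 + 0 = 21
  P[2] = 25 + -14 = 11
  P[3] = 23 + -14 = 9
  P[4] = 31 + -14 = 17
  P[5] = 25 + -14 = 11
  P[6] = 15 + -14 = 1
  P[7] = 26 + -14 = 12
  P[8] = 23 + -14 = 9

Answer: [1, 21, 11, 9, 17, 11, 1, 12, 9]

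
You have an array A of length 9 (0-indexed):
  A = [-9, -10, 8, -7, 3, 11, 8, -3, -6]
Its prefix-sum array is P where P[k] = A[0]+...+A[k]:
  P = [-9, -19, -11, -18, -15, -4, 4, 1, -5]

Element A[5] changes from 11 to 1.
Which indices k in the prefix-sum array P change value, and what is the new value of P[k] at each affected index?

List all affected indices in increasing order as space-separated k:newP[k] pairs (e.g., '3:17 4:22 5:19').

Answer: 5:-14 6:-6 7:-9 8:-15

Derivation:
P[k] = A[0] + ... + A[k]
P[k] includes A[5] iff k >= 5
Affected indices: 5, 6, ..., 8; delta = -10
  P[5]: -4 + -10 = -14
  P[6]: 4 + -10 = -6
  P[7]: 1 + -10 = -9
  P[8]: -5 + -10 = -15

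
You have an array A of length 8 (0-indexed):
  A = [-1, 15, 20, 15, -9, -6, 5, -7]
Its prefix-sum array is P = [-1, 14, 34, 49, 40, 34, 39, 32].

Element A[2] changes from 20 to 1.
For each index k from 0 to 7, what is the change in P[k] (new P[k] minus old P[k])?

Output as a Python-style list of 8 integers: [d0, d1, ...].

Answer: [0, 0, -19, -19, -19, -19, -19, -19]

Derivation:
Element change: A[2] 20 -> 1, delta = -19
For k < 2: P[k] unchanged, delta_P[k] = 0
For k >= 2: P[k] shifts by exactly -19
Delta array: [0, 0, -19, -19, -19, -19, -19, -19]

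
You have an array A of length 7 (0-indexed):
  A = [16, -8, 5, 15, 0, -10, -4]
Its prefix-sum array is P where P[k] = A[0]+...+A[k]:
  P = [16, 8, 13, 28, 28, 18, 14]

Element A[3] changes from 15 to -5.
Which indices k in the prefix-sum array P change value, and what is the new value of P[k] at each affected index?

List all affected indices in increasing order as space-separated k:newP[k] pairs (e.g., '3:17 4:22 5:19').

Answer: 3:8 4:8 5:-2 6:-6

Derivation:
P[k] = A[0] + ... + A[k]
P[k] includes A[3] iff k >= 3
Affected indices: 3, 4, ..., 6; delta = -20
  P[3]: 28 + -20 = 8
  P[4]: 28 + -20 = 8
  P[5]: 18 + -20 = -2
  P[6]: 14 + -20 = -6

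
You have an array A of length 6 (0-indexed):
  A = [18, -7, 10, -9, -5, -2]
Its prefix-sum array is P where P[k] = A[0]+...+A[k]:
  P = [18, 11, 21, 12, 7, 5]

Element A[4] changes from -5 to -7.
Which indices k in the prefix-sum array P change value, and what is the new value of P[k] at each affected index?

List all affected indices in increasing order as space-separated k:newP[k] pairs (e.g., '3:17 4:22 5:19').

Answer: 4:5 5:3

Derivation:
P[k] = A[0] + ... + A[k]
P[k] includes A[4] iff k >= 4
Affected indices: 4, 5, ..., 5; delta = -2
  P[4]: 7 + -2 = 5
  P[5]: 5 + -2 = 3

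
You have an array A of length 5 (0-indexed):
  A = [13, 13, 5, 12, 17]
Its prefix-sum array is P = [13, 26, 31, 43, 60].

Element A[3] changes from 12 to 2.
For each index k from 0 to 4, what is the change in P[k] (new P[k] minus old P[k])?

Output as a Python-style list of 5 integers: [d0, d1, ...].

Answer: [0, 0, 0, -10, -10]

Derivation:
Element change: A[3] 12 -> 2, delta = -10
For k < 3: P[k] unchanged, delta_P[k] = 0
For k >= 3: P[k] shifts by exactly -10
Delta array: [0, 0, 0, -10, -10]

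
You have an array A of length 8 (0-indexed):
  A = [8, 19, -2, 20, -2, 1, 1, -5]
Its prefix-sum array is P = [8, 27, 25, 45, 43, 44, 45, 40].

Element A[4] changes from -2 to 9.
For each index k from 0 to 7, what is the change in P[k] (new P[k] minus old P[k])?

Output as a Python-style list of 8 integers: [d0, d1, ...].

Element change: A[4] -2 -> 9, delta = 11
For k < 4: P[k] unchanged, delta_P[k] = 0
For k >= 4: P[k] shifts by exactly 11
Delta array: [0, 0, 0, 0, 11, 11, 11, 11]

Answer: [0, 0, 0, 0, 11, 11, 11, 11]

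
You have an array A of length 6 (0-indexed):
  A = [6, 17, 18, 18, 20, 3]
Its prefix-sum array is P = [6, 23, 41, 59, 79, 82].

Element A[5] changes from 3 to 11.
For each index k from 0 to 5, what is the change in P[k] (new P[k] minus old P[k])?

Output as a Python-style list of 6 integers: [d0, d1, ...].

Element change: A[5] 3 -> 11, delta = 8
For k < 5: P[k] unchanged, delta_P[k] = 0
For k >= 5: P[k] shifts by exactly 8
Delta array: [0, 0, 0, 0, 0, 8]

Answer: [0, 0, 0, 0, 0, 8]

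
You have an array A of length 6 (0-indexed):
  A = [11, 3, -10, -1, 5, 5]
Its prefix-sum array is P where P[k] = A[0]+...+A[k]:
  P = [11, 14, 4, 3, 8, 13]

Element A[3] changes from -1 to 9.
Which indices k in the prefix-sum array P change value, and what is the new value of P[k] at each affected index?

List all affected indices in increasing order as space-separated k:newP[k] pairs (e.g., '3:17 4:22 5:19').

P[k] = A[0] + ... + A[k]
P[k] includes A[3] iff k >= 3
Affected indices: 3, 4, ..., 5; delta = 10
  P[3]: 3 + 10 = 13
  P[4]: 8 + 10 = 18
  P[5]: 13 + 10 = 23

Answer: 3:13 4:18 5:23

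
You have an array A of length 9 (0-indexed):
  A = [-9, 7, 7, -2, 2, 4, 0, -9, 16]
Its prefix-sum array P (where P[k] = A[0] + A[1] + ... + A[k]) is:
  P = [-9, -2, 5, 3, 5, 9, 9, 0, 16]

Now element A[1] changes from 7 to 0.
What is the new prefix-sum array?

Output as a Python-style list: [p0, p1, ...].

Change: A[1] 7 -> 0, delta = -7
P[k] for k < 1: unchanged (A[1] not included)
P[k] for k >= 1: shift by delta = -7
  P[0] = -9 + 0 = -9
  P[1] = -2 + -7 = -9
  P[2] = 5 + -7 = -2
  P[3] = 3 + -7 = -4
  P[4] = 5 + -7 = -2
  P[5] = 9 + -7 = 2
  P[6] = 9 + -7 = 2
  P[7] = 0 + -7 = -7
  P[8] = 16 + -7 = 9

Answer: [-9, -9, -2, -4, -2, 2, 2, -7, 9]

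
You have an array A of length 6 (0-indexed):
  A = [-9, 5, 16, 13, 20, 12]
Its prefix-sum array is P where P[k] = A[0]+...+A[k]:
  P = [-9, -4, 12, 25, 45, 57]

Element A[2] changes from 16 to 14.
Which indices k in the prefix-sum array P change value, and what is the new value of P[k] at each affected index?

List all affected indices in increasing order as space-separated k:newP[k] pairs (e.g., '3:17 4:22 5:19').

P[k] = A[0] + ... + A[k]
P[k] includes A[2] iff k >= 2
Affected indices: 2, 3, ..., 5; delta = -2
  P[2]: 12 + -2 = 10
  P[3]: 25 + -2 = 23
  P[4]: 45 + -2 = 43
  P[5]: 57 + -2 = 55

Answer: 2:10 3:23 4:43 5:55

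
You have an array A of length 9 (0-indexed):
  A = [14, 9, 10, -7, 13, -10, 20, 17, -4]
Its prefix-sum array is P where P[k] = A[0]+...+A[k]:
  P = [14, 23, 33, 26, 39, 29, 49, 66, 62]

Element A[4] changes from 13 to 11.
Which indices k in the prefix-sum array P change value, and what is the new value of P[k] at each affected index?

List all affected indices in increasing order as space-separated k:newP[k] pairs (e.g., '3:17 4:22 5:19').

P[k] = A[0] + ... + A[k]
P[k] includes A[4] iff k >= 4
Affected indices: 4, 5, ..., 8; delta = -2
  P[4]: 39 + -2 = 37
  P[5]: 29 + -2 = 27
  P[6]: 49 + -2 = 47
  P[7]: 66 + -2 = 64
  P[8]: 62 + -2 = 60

Answer: 4:37 5:27 6:47 7:64 8:60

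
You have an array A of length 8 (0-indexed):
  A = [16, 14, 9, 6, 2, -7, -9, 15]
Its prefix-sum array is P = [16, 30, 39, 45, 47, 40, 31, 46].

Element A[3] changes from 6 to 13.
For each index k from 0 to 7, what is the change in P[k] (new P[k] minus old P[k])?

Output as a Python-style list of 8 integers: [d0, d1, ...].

Element change: A[3] 6 -> 13, delta = 7
For k < 3: P[k] unchanged, delta_P[k] = 0
For k >= 3: P[k] shifts by exactly 7
Delta array: [0, 0, 0, 7, 7, 7, 7, 7]

Answer: [0, 0, 0, 7, 7, 7, 7, 7]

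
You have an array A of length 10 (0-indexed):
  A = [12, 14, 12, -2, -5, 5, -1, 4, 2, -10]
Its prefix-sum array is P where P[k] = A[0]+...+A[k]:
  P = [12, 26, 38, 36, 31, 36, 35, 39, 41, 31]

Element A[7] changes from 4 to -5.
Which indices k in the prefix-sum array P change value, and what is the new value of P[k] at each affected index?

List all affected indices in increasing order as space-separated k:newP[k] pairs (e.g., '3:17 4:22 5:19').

P[k] = A[0] + ... + A[k]
P[k] includes A[7] iff k >= 7
Affected indices: 7, 8, ..., 9; delta = -9
  P[7]: 39 + -9 = 30
  P[8]: 41 + -9 = 32
  P[9]: 31 + -9 = 22

Answer: 7:30 8:32 9:22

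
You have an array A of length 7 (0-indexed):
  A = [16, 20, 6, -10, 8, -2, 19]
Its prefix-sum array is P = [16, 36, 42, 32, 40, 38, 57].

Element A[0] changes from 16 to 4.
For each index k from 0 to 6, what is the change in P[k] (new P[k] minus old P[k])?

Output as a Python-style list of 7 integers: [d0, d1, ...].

Answer: [-12, -12, -12, -12, -12, -12, -12]

Derivation:
Element change: A[0] 16 -> 4, delta = -12
For k < 0: P[k] unchanged, delta_P[k] = 0
For k >= 0: P[k] shifts by exactly -12
Delta array: [-12, -12, -12, -12, -12, -12, -12]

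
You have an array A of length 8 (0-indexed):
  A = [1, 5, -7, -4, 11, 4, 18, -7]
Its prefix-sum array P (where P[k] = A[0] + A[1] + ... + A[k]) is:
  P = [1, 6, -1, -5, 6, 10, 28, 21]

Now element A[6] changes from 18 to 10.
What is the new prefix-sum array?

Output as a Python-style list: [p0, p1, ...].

Answer: [1, 6, -1, -5, 6, 10, 20, 13]

Derivation:
Change: A[6] 18 -> 10, delta = -8
P[k] for k < 6: unchanged (A[6] not included)
P[k] for k >= 6: shift by delta = -8
  P[0] = 1 + 0 = 1
  P[1] = 6 + 0 = 6
  P[2] = -1 + 0 = -1
  P[3] = -5 + 0 = -5
  P[4] = 6 + 0 = 6
  P[5] = 10 + 0 = 10
  P[6] = 28 + -8 = 20
  P[7] = 21 + -8 = 13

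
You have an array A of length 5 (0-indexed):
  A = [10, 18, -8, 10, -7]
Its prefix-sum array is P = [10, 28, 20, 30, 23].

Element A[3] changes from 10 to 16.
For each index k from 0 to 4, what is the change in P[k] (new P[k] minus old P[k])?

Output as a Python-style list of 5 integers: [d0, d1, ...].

Answer: [0, 0, 0, 6, 6]

Derivation:
Element change: A[3] 10 -> 16, delta = 6
For k < 3: P[k] unchanged, delta_P[k] = 0
For k >= 3: P[k] shifts by exactly 6
Delta array: [0, 0, 0, 6, 6]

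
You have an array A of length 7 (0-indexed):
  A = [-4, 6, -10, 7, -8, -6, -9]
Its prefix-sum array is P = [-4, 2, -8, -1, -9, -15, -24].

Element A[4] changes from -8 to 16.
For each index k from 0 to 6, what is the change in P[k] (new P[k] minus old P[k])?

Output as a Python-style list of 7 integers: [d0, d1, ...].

Element change: A[4] -8 -> 16, delta = 24
For k < 4: P[k] unchanged, delta_P[k] = 0
For k >= 4: P[k] shifts by exactly 24
Delta array: [0, 0, 0, 0, 24, 24, 24]

Answer: [0, 0, 0, 0, 24, 24, 24]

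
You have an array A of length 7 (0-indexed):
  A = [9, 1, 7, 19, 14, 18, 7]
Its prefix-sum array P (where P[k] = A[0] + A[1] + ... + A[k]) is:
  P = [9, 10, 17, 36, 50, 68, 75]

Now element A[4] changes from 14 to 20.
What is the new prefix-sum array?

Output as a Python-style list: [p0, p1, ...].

Change: A[4] 14 -> 20, delta = 6
P[k] for k < 4: unchanged (A[4] not included)
P[k] for k >= 4: shift by delta = 6
  P[0] = 9 + 0 = 9
  P[1] = 10 + 0 = 10
  P[2] = 17 + 0 = 17
  P[3] = 36 + 0 = 36
  P[4] = 50 + 6 = 56
  P[5] = 68 + 6 = 74
  P[6] = 75 + 6 = 81

Answer: [9, 10, 17, 36, 56, 74, 81]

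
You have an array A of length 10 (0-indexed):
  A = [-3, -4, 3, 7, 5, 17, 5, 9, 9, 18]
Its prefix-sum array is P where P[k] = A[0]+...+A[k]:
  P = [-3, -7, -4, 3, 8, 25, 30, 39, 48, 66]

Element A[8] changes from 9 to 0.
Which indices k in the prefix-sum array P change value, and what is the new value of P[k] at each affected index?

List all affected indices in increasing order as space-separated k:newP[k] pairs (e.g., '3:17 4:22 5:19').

P[k] = A[0] + ... + A[k]
P[k] includes A[8] iff k >= 8
Affected indices: 8, 9, ..., 9; delta = -9
  P[8]: 48 + -9 = 39
  P[9]: 66 + -9 = 57

Answer: 8:39 9:57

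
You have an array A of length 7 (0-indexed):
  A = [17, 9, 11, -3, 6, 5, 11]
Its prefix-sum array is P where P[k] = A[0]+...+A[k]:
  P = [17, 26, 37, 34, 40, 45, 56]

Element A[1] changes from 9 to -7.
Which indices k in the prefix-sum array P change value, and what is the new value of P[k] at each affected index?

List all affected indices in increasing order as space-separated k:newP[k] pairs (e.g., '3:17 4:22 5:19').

Answer: 1:10 2:21 3:18 4:24 5:29 6:40

Derivation:
P[k] = A[0] + ... + A[k]
P[k] includes A[1] iff k >= 1
Affected indices: 1, 2, ..., 6; delta = -16
  P[1]: 26 + -16 = 10
  P[2]: 37 + -16 = 21
  P[3]: 34 + -16 = 18
  P[4]: 40 + -16 = 24
  P[5]: 45 + -16 = 29
  P[6]: 56 + -16 = 40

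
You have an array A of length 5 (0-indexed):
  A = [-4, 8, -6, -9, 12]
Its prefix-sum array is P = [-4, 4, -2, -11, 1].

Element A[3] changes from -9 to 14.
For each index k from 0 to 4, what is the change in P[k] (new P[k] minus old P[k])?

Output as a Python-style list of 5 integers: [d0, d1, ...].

Element change: A[3] -9 -> 14, delta = 23
For k < 3: P[k] unchanged, delta_P[k] = 0
For k >= 3: P[k] shifts by exactly 23
Delta array: [0, 0, 0, 23, 23]

Answer: [0, 0, 0, 23, 23]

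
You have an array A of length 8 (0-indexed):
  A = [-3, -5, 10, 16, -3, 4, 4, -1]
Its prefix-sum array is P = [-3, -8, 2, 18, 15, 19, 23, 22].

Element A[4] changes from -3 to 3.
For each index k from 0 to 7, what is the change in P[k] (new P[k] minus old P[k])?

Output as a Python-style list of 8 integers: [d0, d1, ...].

Answer: [0, 0, 0, 0, 6, 6, 6, 6]

Derivation:
Element change: A[4] -3 -> 3, delta = 6
For k < 4: P[k] unchanged, delta_P[k] = 0
For k >= 4: P[k] shifts by exactly 6
Delta array: [0, 0, 0, 0, 6, 6, 6, 6]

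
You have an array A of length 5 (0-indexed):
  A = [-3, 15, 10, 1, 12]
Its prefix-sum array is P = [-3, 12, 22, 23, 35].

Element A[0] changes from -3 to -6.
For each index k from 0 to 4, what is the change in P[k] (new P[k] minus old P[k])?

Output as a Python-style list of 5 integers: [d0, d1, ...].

Element change: A[0] -3 -> -6, delta = -3
For k < 0: P[k] unchanged, delta_P[k] = 0
For k >= 0: P[k] shifts by exactly -3
Delta array: [-3, -3, -3, -3, -3]

Answer: [-3, -3, -3, -3, -3]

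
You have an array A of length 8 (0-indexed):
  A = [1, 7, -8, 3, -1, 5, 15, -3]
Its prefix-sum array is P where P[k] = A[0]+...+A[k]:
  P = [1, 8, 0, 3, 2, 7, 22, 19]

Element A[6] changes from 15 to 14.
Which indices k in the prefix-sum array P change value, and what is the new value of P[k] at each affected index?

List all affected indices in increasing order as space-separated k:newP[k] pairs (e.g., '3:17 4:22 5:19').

P[k] = A[0] + ... + A[k]
P[k] includes A[6] iff k >= 6
Affected indices: 6, 7, ..., 7; delta = -1
  P[6]: 22 + -1 = 21
  P[7]: 19 + -1 = 18

Answer: 6:21 7:18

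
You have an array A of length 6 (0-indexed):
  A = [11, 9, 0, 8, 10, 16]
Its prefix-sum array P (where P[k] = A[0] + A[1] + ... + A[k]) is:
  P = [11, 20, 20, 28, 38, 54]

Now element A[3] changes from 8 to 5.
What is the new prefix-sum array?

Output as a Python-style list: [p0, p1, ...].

Change: A[3] 8 -> 5, delta = -3
P[k] for k < 3: unchanged (A[3] not included)
P[k] for k >= 3: shift by delta = -3
  P[0] = 11 + 0 = 11
  P[1] = 20 + 0 = 20
  P[2] = 20 + 0 = 20
  P[3] = 28 + -3 = 25
  P[4] = 38 + -3 = 35
  P[5] = 54 + -3 = 51

Answer: [11, 20, 20, 25, 35, 51]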